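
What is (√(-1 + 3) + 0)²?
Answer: 2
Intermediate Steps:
(√(-1 + 3) + 0)² = (√2 + 0)² = (√2)² = 2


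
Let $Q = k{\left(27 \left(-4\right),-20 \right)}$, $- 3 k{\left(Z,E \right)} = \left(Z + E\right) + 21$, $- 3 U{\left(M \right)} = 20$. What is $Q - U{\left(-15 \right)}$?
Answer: $\frac{127}{3} \approx 42.333$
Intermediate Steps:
$U{\left(M \right)} = - \frac{20}{3}$ ($U{\left(M \right)} = \left(- \frac{1}{3}\right) 20 = - \frac{20}{3}$)
$k{\left(Z,E \right)} = -7 - \frac{E}{3} - \frac{Z}{3}$ ($k{\left(Z,E \right)} = - \frac{\left(Z + E\right) + 21}{3} = - \frac{\left(E + Z\right) + 21}{3} = - \frac{21 + E + Z}{3} = -7 - \frac{E}{3} - \frac{Z}{3}$)
$Q = \frac{107}{3}$ ($Q = -7 - - \frac{20}{3} - \frac{27 \left(-4\right)}{3} = -7 + \frac{20}{3} - -36 = -7 + \frac{20}{3} + 36 = \frac{107}{3} \approx 35.667$)
$Q - U{\left(-15 \right)} = \frac{107}{3} - - \frac{20}{3} = \frac{107}{3} + \frac{20}{3} = \frac{127}{3}$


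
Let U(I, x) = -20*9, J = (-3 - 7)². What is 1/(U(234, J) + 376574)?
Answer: 1/376394 ≈ 2.6568e-6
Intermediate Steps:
J = 100 (J = (-10)² = 100)
U(I, x) = -180
1/(U(234, J) + 376574) = 1/(-180 + 376574) = 1/376394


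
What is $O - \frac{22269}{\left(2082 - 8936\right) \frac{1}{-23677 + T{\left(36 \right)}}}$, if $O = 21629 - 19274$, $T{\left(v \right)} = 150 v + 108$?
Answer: $- \frac{388464291}{6854} \approx -56677.0$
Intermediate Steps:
$T{\left(v \right)} = 108 + 150 v$
$O = 2355$
$O - \frac{22269}{\left(2082 - 8936\right) \frac{1}{-23677 + T{\left(36 \right)}}} = 2355 - \frac{22269}{\left(2082 - 8936\right) \frac{1}{-23677 + \left(108 + 150 \cdot 36\right)}} = 2355 - \frac{22269}{\left(-6854\right) \frac{1}{-23677 + \left(108 + 5400\right)}} = 2355 - \frac{22269}{\left(-6854\right) \frac{1}{-23677 + 5508}} = 2355 - \frac{22269}{\left(-6854\right) \frac{1}{-18169}} = 2355 - \frac{22269}{\left(-6854\right) \left(- \frac{1}{18169}\right)} = 2355 - \frac{22269}{\frac{6854}{18169}} = 2355 - 22269 \cdot \frac{18169}{6854} = 2355 - \frac{404605461}{6854} = - \frac{388464291}{6854}$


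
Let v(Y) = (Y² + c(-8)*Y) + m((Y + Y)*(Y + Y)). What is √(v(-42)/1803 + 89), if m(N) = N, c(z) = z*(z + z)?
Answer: √32836837/601 ≈ 9.5347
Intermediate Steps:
c(z) = 2*z² (c(z) = z*(2*z) = 2*z²)
v(Y) = 5*Y² + 128*Y (v(Y) = (Y² + (2*(-8)²)*Y) + (Y + Y)*(Y + Y) = (Y² + (2*64)*Y) + (2*Y)*(2*Y) = (Y² + 128*Y) + 4*Y² = 5*Y² + 128*Y)
√(v(-42)/1803 + 89) = √(-42*(128 + 5*(-42))/1803 + 89) = √(-42*(128 - 210)*(1/1803) + 89) = √(-42*(-82)*(1/1803) + 89) = √(3444*(1/1803) + 89) = √(1148/601 + 89) = √(54637/601) = √32836837/601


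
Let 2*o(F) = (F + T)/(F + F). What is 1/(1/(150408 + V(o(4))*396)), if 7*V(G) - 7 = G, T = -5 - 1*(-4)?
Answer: 4222809/28 ≈ 1.5081e+5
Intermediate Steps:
T = -1 (T = -5 + 4 = -1)
o(F) = (-1 + F)/(4*F) (o(F) = ((F - 1)/(F + F))/2 = ((-1 + F)/((2*F)))/2 = ((-1 + F)*(1/(2*F)))/2 = ((-1 + F)/(2*F))/2 = (-1 + F)/(4*F))
V(G) = 1 + G/7
1/(1/(150408 + V(o(4))*396)) = 1/(1/(150408 + (1 + ((¼)*(-1 + 4)/4)/7)*396)) = 1/(1/(150408 + (1 + ((¼)*(¼)*3)/7)*396)) = 1/(1/(150408 + (1 + (⅐)*(3/16))*396)) = 1/(1/(150408 + (1 + 3/112)*396)) = 1/(1/(150408 + (115/112)*396)) = 1/(1/(150408 + 11385/28)) = 1/(1/(4222809/28)) = 1/(28/4222809) = 4222809/28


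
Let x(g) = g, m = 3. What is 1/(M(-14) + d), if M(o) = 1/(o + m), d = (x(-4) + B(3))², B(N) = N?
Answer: 11/10 ≈ 1.1000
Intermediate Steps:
d = 1 (d = (-4 + 3)² = (-1)² = 1)
M(o) = 1/(3 + o) (M(o) = 1/(o + 3) = 1/(3 + o))
1/(M(-14) + d) = 1/(1/(3 - 14) + 1) = 1/(1/(-11) + 1) = 1/(-1/11 + 1) = 1/(10/11) = 11/10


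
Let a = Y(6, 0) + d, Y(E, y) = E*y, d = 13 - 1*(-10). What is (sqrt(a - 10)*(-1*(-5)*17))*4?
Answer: 340*sqrt(13) ≈ 1225.9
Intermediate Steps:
d = 23 (d = 13 + 10 = 23)
a = 23 (a = 6*0 + 23 = 0 + 23 = 23)
(sqrt(a - 10)*(-1*(-5)*17))*4 = (sqrt(23 - 10)*(-1*(-5)*17))*4 = (sqrt(13)*(5*17))*4 = (sqrt(13)*85)*4 = (85*sqrt(13))*4 = 340*sqrt(13)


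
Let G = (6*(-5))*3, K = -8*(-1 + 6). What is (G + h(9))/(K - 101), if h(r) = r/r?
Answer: 89/141 ≈ 0.63121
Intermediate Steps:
h(r) = 1
K = -40 (K = -8*5 = -40)
G = -90 (G = -30*3 = -90)
(G + h(9))/(K - 101) = (-90 + 1)/(-40 - 101) = -89/(-141) = -89*(-1/141) = 89/141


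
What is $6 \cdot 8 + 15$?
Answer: $63$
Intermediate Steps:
$6 \cdot 8 + 15 = 48 + 15 = 63$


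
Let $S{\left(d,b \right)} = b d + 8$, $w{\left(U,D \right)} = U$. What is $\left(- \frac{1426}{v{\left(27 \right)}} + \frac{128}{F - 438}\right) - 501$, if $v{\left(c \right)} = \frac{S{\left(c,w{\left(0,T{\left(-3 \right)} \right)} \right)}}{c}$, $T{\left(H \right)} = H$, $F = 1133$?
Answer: $- \frac{14771713}{2780} \approx -5313.6$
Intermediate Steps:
$S{\left(d,b \right)} = 8 + b d$
$v{\left(c \right)} = \frac{8}{c}$ ($v{\left(c \right)} = \frac{8 + 0 c}{c} = \frac{8 + 0}{c} = \frac{8}{c}$)
$\left(- \frac{1426}{v{\left(27 \right)}} + \frac{128}{F - 438}\right) - 501 = \left(- \frac{1426}{8 \cdot \frac{1}{27}} + \frac{128}{1133 - 438}\right) - 501 = \left(- \frac{1426}{8 \cdot \frac{1}{27}} + \frac{128}{695}\right) - 501 = \left(- \frac{1426}{\frac{8}{27}} + 128 \cdot \frac{1}{695}\right) - 501 = \left(\left(-1426\right) \frac{27}{8} + \frac{128}{695}\right) - 501 = \left(- \frac{19251}{4} + \frac{128}{695}\right) - 501 = - \frac{13378933}{2780} - 501 = - \frac{14771713}{2780}$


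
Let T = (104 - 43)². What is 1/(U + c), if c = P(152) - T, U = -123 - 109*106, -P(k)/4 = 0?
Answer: -1/15398 ≈ -6.4943e-5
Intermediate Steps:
P(k) = 0 (P(k) = -4*0 = 0)
T = 3721 (T = 61² = 3721)
U = -11677 (U = -123 - 11554 = -11677)
c = -3721 (c = 0 - 1*3721 = 0 - 3721 = -3721)
1/(U + c) = 1/(-11677 - 3721) = 1/(-15398) = -1/15398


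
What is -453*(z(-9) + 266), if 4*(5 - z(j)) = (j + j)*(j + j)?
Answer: -86070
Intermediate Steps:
z(j) = 5 - j**2 (z(j) = 5 - (j + j)*(j + j)/4 = 5 - 2*j*2*j/4 = 5 - j**2)
-453*(z(-9) + 266) = -453*((5 - 1*(-9)**2) + 266) = -453*((5 - 1*81) + 266) = -453*((5 - 81) + 266) = -453*(-76 + 266) = -453*190 = -86070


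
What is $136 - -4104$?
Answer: $4240$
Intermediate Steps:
$136 - -4104 = 136 + 4104 = 4240$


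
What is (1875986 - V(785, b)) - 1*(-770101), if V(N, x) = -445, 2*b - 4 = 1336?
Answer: 2646532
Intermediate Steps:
b = 670 (b = 2 + (½)*1336 = 2 + 668 = 670)
(1875986 - V(785, b)) - 1*(-770101) = (1875986 - 1*(-445)) - 1*(-770101) = (1875986 + 445) + 770101 = 1876431 + 770101 = 2646532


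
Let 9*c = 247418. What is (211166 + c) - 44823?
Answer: 1744505/9 ≈ 1.9383e+5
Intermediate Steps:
c = 247418/9 (c = (1/9)*247418 = 247418/9 ≈ 27491.)
(211166 + c) - 44823 = (211166 + 247418/9) - 44823 = 2147912/9 - 44823 = 1744505/9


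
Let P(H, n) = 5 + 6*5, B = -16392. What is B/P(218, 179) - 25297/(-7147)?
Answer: -2372821/5105 ≈ -464.80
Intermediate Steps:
P(H, n) = 35 (P(H, n) = 5 + 30 = 35)
B/P(218, 179) - 25297/(-7147) = -16392/35 - 25297/(-7147) = -16392*1/35 - 25297*(-1/7147) = -16392/35 + 25297/7147 = -2372821/5105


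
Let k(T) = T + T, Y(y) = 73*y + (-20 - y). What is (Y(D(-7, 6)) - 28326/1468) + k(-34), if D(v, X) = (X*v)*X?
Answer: -13396451/734 ≈ -18251.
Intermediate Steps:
D(v, X) = v*X²
Y(y) = -20 + 72*y
k(T) = 2*T
(Y(D(-7, 6)) - 28326/1468) + k(-34) = ((-20 + 72*(-7*6²)) - 28326/1468) + 2*(-34) = ((-20 + 72*(-7*36)) - 28326*1/1468) - 68 = ((-20 + 72*(-252)) - 14163/734) - 68 = ((-20 - 18144) - 14163/734) - 68 = (-18164 - 14163/734) - 68 = -13346539/734 - 68 = -13396451/734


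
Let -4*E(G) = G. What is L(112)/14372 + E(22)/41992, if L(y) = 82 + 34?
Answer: 2396013/301754512 ≈ 0.0079403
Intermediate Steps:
E(G) = -G/4
L(y) = 116
L(112)/14372 + E(22)/41992 = 116/14372 - ¼*22/41992 = 116*(1/14372) - 11/2*1/41992 = 29/3593 - 11/83984 = 2396013/301754512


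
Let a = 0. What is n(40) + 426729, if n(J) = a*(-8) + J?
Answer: 426769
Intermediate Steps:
n(J) = J (n(J) = 0*(-8) + J = 0 + J = J)
n(40) + 426729 = 40 + 426729 = 426769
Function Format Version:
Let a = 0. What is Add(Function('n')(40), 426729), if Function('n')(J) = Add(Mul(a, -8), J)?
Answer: 426769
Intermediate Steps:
Function('n')(J) = J (Function('n')(J) = Add(Mul(0, -8), J) = Add(0, J) = J)
Add(Function('n')(40), 426729) = Add(40, 426729) = 426769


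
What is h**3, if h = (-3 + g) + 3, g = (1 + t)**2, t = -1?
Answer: 0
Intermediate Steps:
g = 0 (g = (1 - 1)**2 = 0**2 = 0)
h = 0 (h = (-3 + 0) + 3 = -3 + 3 = 0)
h**3 = 0**3 = 0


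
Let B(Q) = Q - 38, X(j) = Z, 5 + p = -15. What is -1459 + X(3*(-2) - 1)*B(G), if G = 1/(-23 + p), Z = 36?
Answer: -121597/43 ≈ -2827.8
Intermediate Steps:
p = -20 (p = -5 - 15 = -20)
X(j) = 36
G = -1/43 (G = 1/(-23 - 20) = 1/(-43) = -1/43 ≈ -0.023256)
B(Q) = -38 + Q
-1459 + X(3*(-2) - 1)*B(G) = -1459 + 36*(-38 - 1/43) = -1459 + 36*(-1635/43) = -1459 - 58860/43 = -121597/43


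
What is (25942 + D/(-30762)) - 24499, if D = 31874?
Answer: 22178846/15381 ≈ 1442.0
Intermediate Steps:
(25942 + D/(-30762)) - 24499 = (25942 + 31874/(-30762)) - 24499 = (25942 + 31874*(-1/30762)) - 24499 = (25942 - 15937/15381) - 24499 = 398997965/15381 - 24499 = 22178846/15381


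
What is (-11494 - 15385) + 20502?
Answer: -6377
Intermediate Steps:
(-11494 - 15385) + 20502 = -26879 + 20502 = -6377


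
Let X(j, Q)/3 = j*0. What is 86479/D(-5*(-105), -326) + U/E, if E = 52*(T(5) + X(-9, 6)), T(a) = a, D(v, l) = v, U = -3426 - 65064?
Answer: -1347271/13650 ≈ -98.701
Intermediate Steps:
U = -68490
X(j, Q) = 0 (X(j, Q) = 3*(j*0) = 3*0 = 0)
E = 260 (E = 52*(5 + 0) = 52*5 = 260)
86479/D(-5*(-105), -326) + U/E = 86479/((-5*(-105))) - 68490/260 = 86479/525 - 68490*1/260 = 86479*(1/525) - 6849/26 = 86479/525 - 6849/26 = -1347271/13650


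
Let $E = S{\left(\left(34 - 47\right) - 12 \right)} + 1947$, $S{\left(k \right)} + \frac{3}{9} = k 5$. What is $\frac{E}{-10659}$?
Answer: $- \frac{5465}{31977} \approx -0.1709$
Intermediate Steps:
$S{\left(k \right)} = - \frac{1}{3} + 5 k$ ($S{\left(k \right)} = - \frac{1}{3} + k 5 = - \frac{1}{3} + 5 k$)
$E = \frac{5465}{3}$ ($E = \left(- \frac{1}{3} + 5 \left(\left(34 - 47\right) - 12\right)\right) + 1947 = \left(- \frac{1}{3} + 5 \left(-13 - 12\right)\right) + 1947 = \left(- \frac{1}{3} + 5 \left(-25\right)\right) + 1947 = \left(- \frac{1}{3} - 125\right) + 1947 = - \frac{376}{3} + 1947 = \frac{5465}{3} \approx 1821.7$)
$\frac{E}{-10659} = \frac{5465}{3 \left(-10659\right)} = \frac{5465}{3} \left(- \frac{1}{10659}\right) = - \frac{5465}{31977}$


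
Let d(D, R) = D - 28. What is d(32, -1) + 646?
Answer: 650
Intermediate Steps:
d(D, R) = -28 + D
d(32, -1) + 646 = (-28 + 32) + 646 = 4 + 646 = 650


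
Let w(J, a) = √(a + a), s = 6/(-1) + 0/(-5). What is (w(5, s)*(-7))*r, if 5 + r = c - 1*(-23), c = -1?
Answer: -238*I*√3 ≈ -412.23*I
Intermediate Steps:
s = -6 (s = 6*(-1) + 0*(-⅕) = -6 + 0 = -6)
w(J, a) = √2*√a (w(J, a) = √(2*a) = √2*√a)
r = 17 (r = -5 + (-1 - 1*(-23)) = -5 + (-1 + 23) = -5 + 22 = 17)
(w(5, s)*(-7))*r = ((√2*√(-6))*(-7))*17 = ((√2*(I*√6))*(-7))*17 = ((2*I*√3)*(-7))*17 = -14*I*√3*17 = -238*I*√3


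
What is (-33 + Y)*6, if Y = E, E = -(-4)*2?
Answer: -150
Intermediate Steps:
E = 8 (E = -4*(-2) = 8)
Y = 8
(-33 + Y)*6 = (-33 + 8)*6 = -25*6 = -150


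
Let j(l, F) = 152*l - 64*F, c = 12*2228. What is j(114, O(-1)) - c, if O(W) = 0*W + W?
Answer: -9344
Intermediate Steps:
c = 26736
O(W) = W (O(W) = 0 + W = W)
j(l, F) = -64*F + 152*l
j(114, O(-1)) - c = (-64*(-1) + 152*114) - 1*26736 = (64 + 17328) - 26736 = 17392 - 26736 = -9344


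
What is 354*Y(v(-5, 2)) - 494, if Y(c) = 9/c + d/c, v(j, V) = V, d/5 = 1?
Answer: 1984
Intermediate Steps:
d = 5 (d = 5*1 = 5)
Y(c) = 14/c (Y(c) = 9/c + 5/c = 14/c)
354*Y(v(-5, 2)) - 494 = 354*(14/2) - 494 = 354*(14*(½)) - 494 = 354*7 - 494 = 2478 - 494 = 1984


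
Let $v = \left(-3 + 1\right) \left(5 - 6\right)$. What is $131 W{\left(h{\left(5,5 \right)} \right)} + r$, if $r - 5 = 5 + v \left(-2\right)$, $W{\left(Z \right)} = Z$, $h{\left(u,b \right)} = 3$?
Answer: $399$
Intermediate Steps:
$v = 2$ ($v = - 2 \left(5 - 6\right) = \left(-2\right) \left(-1\right) = 2$)
$r = 6$ ($r = 5 + \left(5 + 2 \left(-2\right)\right) = 5 + \left(5 - 4\right) = 5 + 1 = 6$)
$131 W{\left(h{\left(5,5 \right)} \right)} + r = 131 \cdot 3 + 6 = 393 + 6 = 399$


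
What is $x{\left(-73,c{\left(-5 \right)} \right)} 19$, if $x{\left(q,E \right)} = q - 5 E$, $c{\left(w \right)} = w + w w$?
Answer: $-3287$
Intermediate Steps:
$c{\left(w \right)} = w + w^{2}$
$x{\left(-73,c{\left(-5 \right)} \right)} 19 = \left(-73 - 5 \left(- 5 \left(1 - 5\right)\right)\right) 19 = \left(-73 - 5 \left(\left(-5\right) \left(-4\right)\right)\right) 19 = \left(-73 - 100\right) 19 = \left(-173\right) 19 = -3287$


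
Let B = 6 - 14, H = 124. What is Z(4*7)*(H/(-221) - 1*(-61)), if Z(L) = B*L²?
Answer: -83775104/221 ≈ -3.7907e+5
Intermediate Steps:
B = -8
Z(L) = -8*L²
Z(4*7)*(H/(-221) - 1*(-61)) = (-8*(4*7)²)*(124/(-221) - 1*(-61)) = (-8*28²)*(124*(-1/221) + 61) = (-8*784)*(-124/221 + 61) = -6272*13357/221 = -83775104/221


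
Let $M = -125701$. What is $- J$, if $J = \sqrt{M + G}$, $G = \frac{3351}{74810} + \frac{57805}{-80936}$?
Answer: $- \frac{i \sqrt{288020795984634494348490}}{1513705540} \approx - 354.54 i$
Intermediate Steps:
$G = - \frac{2026587757}{3027411080}$ ($G = 3351 \cdot \frac{1}{74810} + 57805 \left(- \frac{1}{80936}\right) = \frac{3351}{74810} - \frac{57805}{80936} = - \frac{2026587757}{3027411080} \approx -0.66941$)
$J = \frac{i \sqrt{288020795984634494348490}}{1513705540}$ ($J = \sqrt{-125701 - \frac{2026587757}{3027411080}} = \sqrt{- \frac{380550626754837}{3027411080}} = \frac{i \sqrt{288020795984634494348490}}{1513705540} \approx 354.54 i$)
$- J = - \frac{i \sqrt{288020795984634494348490}}{1513705540}$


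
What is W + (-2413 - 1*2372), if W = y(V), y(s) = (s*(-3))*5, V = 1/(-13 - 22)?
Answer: -33492/7 ≈ -4784.6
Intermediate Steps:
V = -1/35 (V = 1/(-35) = -1/35 ≈ -0.028571)
y(s) = -15*s (y(s) = -3*s*5 = -15*s)
W = 3/7 (W = -15*(-1/35) = 3/7 ≈ 0.42857)
W + (-2413 - 1*2372) = 3/7 + (-2413 - 1*2372) = 3/7 + (-2413 - 2372) = 3/7 - 4785 = -33492/7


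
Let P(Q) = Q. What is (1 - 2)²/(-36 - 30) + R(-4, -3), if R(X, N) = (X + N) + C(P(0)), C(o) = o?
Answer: -463/66 ≈ -7.0152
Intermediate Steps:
R(X, N) = N + X (R(X, N) = (X + N) + 0 = (N + X) + 0 = N + X)
(1 - 2)²/(-36 - 30) + R(-4, -3) = (1 - 2)²/(-36 - 30) + (-3 - 4) = (-1)²/(-66) - 7 = -1/66*1 - 7 = -1/66 - 7 = -463/66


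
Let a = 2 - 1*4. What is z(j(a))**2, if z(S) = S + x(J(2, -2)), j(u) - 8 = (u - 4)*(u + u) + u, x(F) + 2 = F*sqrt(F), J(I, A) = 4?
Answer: 1296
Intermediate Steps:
a = -2 (a = 2 - 4 = -2)
x(F) = -2 + F**(3/2) (x(F) = -2 + F*sqrt(F) = -2 + F**(3/2))
j(u) = 8 + u + 2*u*(-4 + u) (j(u) = 8 + ((u - 4)*(u + u) + u) = 8 + ((-4 + u)*(2*u) + u) = 8 + (2*u*(-4 + u) + u) = 8 + (u + 2*u*(-4 + u)) = 8 + u + 2*u*(-4 + u))
z(S) = 6 + S (z(S) = S + (-2 + 4**(3/2)) = S + (-2 + 8) = S + 6 = 6 + S)
z(j(a))**2 = (6 + (8 - 7*(-2) + 2*(-2)**2))**2 = (6 + (8 + 14 + 2*4))**2 = (6 + (8 + 14 + 8))**2 = (6 + 30)**2 = 36**2 = 1296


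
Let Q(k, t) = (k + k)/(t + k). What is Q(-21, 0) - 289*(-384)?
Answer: 110978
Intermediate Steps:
Q(k, t) = 2*k/(k + t) (Q(k, t) = (2*k)/(k + t) = 2*k/(k + t))
Q(-21, 0) - 289*(-384) = 2*(-21)/(-21 + 0) - 289*(-384) = 2*(-21)/(-21) + 110976 = 2*(-21)*(-1/21) + 110976 = 2 + 110976 = 110978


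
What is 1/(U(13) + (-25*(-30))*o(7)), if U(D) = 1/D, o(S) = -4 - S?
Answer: -13/107249 ≈ -0.00012121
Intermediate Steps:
1/(U(13) + (-25*(-30))*o(7)) = 1/(1/13 + (-25*(-30))*(-4 - 1*7)) = 1/(1/13 + 750*(-4 - 7)) = 1/(1/13 + 750*(-11)) = 1/(1/13 - 8250) = 1/(-107249/13) = -13/107249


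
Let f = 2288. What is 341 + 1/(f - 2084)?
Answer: 69565/204 ≈ 341.00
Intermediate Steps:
341 + 1/(f - 2084) = 341 + 1/(2288 - 2084) = 341 + 1/204 = 69565/204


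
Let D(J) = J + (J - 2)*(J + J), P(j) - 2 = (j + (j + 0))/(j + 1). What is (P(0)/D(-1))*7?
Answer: 14/5 ≈ 2.8000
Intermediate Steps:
P(j) = 2 + 2*j/(1 + j) (P(j) = 2 + (j + (j + 0))/(j + 1) = 2 + (j + j)/(1 + j) = 2 + (2*j)/(1 + j) = 2 + 2*j/(1 + j))
D(J) = J + 2*J*(-2 + J) (D(J) = J + (-2 + J)*(2*J) = J + 2*J*(-2 + J))
(P(0)/D(-1))*7 = ((2*(1 + 2*0)/(1 + 0))/((-(-3 + 2*(-1)))))*7 = ((2*(1 + 0)/1)/((-(-3 - 2))))*7 = ((2*1*1)/((-1*(-5))))*7 = (2/5)*7 = (2*(⅕))*7 = (⅖)*7 = 14/5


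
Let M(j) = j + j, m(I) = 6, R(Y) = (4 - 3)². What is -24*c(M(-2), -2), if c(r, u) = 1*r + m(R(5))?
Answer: -48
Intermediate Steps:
R(Y) = 1 (R(Y) = 1² = 1)
M(j) = 2*j
c(r, u) = 6 + r (c(r, u) = 1*r + 6 = r + 6 = 6 + r)
-24*c(M(-2), -2) = -24*(6 + 2*(-2)) = -24*(6 - 4) = -24*2 = -48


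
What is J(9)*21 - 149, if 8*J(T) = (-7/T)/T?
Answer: -32233/216 ≈ -149.23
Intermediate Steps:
J(T) = -7/(8*T²) (J(T) = ((-7/T)/T)/8 = (-7/T²)/8 = -7/(8*T²))
J(9)*21 - 149 = -7/8/9²*21 - 149 = -7/8*1/81*21 - 149 = -7/648*21 - 149 = -49/216 - 149 = -32233/216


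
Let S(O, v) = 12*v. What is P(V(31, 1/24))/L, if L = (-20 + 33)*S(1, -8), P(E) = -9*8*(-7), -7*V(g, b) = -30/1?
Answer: -21/52 ≈ -0.40385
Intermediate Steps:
V(g, b) = 30/7 (V(g, b) = -(-30)/(7*1) = -(-30)/7 = -⅐*(-30) = 30/7)
P(E) = 504 (P(E) = -72*(-7) = 504)
L = -1248 (L = (-20 + 33)*(12*(-8)) = 13*(-96) = -1248)
P(V(31, 1/24))/L = 504/(-1248) = 504*(-1/1248) = -21/52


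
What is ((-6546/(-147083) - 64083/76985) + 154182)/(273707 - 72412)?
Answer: 1745822350319331/2279300475257725 ≈ 0.76595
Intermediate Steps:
((-6546/(-147083) - 64083/76985) + 154182)/(273707 - 72412) = ((-6546*(-1/147083) - 64083*1/76985) + 154182)/201295 = ((6546/147083 - 64083/76985) + 154182)*(1/201295) = (-8921576079/11323184755 + 154182)*(1/201295) = (1745822350319331/11323184755)*(1/201295) = 1745822350319331/2279300475257725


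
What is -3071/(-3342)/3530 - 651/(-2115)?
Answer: 34162273/110894244 ≈ 0.30806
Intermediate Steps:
-3071/(-3342)/3530 - 651/(-2115) = -3071*(-1/3342)*(1/3530) - 651*(-1/2115) = (3071/3342)*(1/3530) + 217/705 = 3071/11797260 + 217/705 = 34162273/110894244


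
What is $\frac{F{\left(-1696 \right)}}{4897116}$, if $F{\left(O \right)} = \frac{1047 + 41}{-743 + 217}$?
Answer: $- \frac{136}{321985377} \approx -4.2238 \cdot 10^{-7}$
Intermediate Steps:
$F{\left(O \right)} = - \frac{544}{263}$ ($F{\left(O \right)} = \frac{1088}{-526} = 1088 \left(- \frac{1}{526}\right) = - \frac{544}{263}$)
$\frac{F{\left(-1696 \right)}}{4897116} = - \frac{544}{263 \cdot 4897116} = \left(- \frac{544}{263}\right) \frac{1}{4897116} = - \frac{136}{321985377}$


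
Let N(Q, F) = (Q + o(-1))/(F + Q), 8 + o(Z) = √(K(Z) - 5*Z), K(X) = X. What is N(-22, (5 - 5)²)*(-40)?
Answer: -560/11 ≈ -50.909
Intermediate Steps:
o(Z) = -8 + 2*√(-Z) (o(Z) = -8 + √(Z - 5*Z) = -8 + √(-4*Z) = -8 + 2*√(-Z))
N(Q, F) = (-6 + Q)/(F + Q) (N(Q, F) = (Q + (-8 + 2*√(-1*(-1))))/(F + Q) = (Q + (-8 + 2*√1))/(F + Q) = (Q + (-8 + 2*1))/(F + Q) = (Q + (-8 + 2))/(F + Q) = (Q - 6)/(F + Q) = (-6 + Q)/(F + Q))
N(-22, (5 - 5)²)*(-40) = ((-6 - 22)/((5 - 5)² - 22))*(-40) = (-28/(0² - 22))*(-40) = (-28/(0 - 22))*(-40) = (-28/(-22))*(-40) = -1/22*(-28)*(-40) = (14/11)*(-40) = -560/11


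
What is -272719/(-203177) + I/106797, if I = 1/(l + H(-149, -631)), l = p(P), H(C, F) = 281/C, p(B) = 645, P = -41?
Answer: 2790928749897805/2079255660467856 ≈ 1.3423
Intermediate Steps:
l = 645
I = 149/95824 (I = 1/(645 + 281/(-149)) = 1/(645 + 281*(-1/149)) = 1/(645 - 281/149) = 1/(95824/149) = 149/95824 ≈ 0.0015549)
-272719/(-203177) + I/106797 = -272719/(-203177) + (149/95824)/106797 = -272719*(-1/203177) + (149/95824)*(1/106797) = 272719/203177 + 149/10233715728 = 2790928749897805/2079255660467856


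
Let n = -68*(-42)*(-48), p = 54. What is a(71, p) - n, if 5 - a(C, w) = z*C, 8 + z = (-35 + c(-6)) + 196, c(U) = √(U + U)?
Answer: 126230 - 142*I*√3 ≈ 1.2623e+5 - 245.95*I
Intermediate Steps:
c(U) = √2*√U (c(U) = √(2*U) = √2*√U)
z = 153 + 2*I*√3 (z = -8 + ((-35 + √2*√(-6)) + 196) = -8 + ((-35 + √2*(I*√6)) + 196) = -8 + ((-35 + 2*I*√3) + 196) = -8 + (161 + 2*I*√3) = 153 + 2*I*√3 ≈ 153.0 + 3.4641*I)
n = -137088 (n = 2856*(-48) = -137088)
a(C, w) = 5 - C*(153 + 2*I*√3) (a(C, w) = 5 - (153 + 2*I*√3)*C = 5 - C*(153 + 2*I*√3))
a(71, p) - n = (5 - 1*71*(153 + 2*I*√3)) - 1*(-137088) = (5 + (-10863 - 142*I*√3)) + 137088 = (-10858 - 142*I*√3) + 137088 = 126230 - 142*I*√3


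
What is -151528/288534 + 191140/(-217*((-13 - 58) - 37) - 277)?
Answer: 25820575904/3341079453 ≈ 7.7282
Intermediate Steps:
-151528/288534 + 191140/(-217*((-13 - 58) - 37) - 277) = -151528*1/288534 + 191140/(-217*(-71 - 37) - 277) = -75764/144267 + 191140/(-217*(-108) - 277) = -75764/144267 + 191140/(23436 - 277) = -75764/144267 + 191140/23159 = 25820575904/3341079453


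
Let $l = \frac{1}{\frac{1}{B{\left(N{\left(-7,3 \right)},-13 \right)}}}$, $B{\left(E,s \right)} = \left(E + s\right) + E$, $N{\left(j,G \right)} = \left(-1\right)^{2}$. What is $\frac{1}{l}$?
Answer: $- \frac{1}{11} \approx -0.090909$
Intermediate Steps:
$N{\left(j,G \right)} = 1$
$B{\left(E,s \right)} = s + 2 E$
$l = -11$ ($l = \frac{1}{\frac{1}{-13 + 2 \cdot 1}} = \frac{1}{\frac{1}{-13 + 2}} = \frac{1}{\frac{1}{-11}} = \frac{1}{- \frac{1}{11}} = -11$)
$\frac{1}{l} = \frac{1}{-11} = - \frac{1}{11}$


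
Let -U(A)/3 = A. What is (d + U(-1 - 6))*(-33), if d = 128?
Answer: -4917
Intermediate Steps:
U(A) = -3*A
(d + U(-1 - 6))*(-33) = (128 - 3*(-1 - 6))*(-33) = (128 - 3*(-7))*(-33) = (128 + 21)*(-33) = 149*(-33) = -4917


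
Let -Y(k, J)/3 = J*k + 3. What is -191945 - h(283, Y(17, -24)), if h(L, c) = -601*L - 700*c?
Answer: 828638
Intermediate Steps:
Y(k, J) = -9 - 3*J*k (Y(k, J) = -3*(J*k + 3) = -3*(3 + J*k) = -9 - 3*J*k)
h(L, c) = -700*c - 601*L
-191945 - h(283, Y(17, -24)) = -191945 - (-700*(-9 - 3*(-24)*17) - 601*283) = -191945 - (-700*(-9 + 1224) - 170083) = -191945 - (-700*1215 - 170083) = -191945 - (-850500 - 170083) = -191945 - 1*(-1020583) = -191945 + 1020583 = 828638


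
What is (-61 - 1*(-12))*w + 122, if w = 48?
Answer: -2230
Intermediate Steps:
(-61 - 1*(-12))*w + 122 = (-61 - 1*(-12))*48 + 122 = (-61 + 12)*48 + 122 = -49*48 + 122 = -2352 + 122 = -2230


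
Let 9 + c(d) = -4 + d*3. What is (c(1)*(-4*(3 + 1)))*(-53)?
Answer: -8480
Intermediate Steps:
c(d) = -13 + 3*d (c(d) = -9 + (-4 + d*3) = -9 + (-4 + 3*d) = -13 + 3*d)
(c(1)*(-4*(3 + 1)))*(-53) = ((-13 + 3*1)*(-4*(3 + 1)))*(-53) = ((-13 + 3)*(-4*4))*(-53) = -10*(-16)*(-53) = 160*(-53) = -8480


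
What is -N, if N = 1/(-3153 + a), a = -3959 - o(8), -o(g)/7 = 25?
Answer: 1/6937 ≈ 0.00014415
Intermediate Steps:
o(g) = -175 (o(g) = -7*25 = -175)
a = -3784 (a = -3959 - 1*(-175) = -3959 + 175 = -3784)
N = -1/6937 (N = 1/(-3153 - 3784) = 1/(-6937) = -1/6937 ≈ -0.00014415)
-N = -1*(-1/6937) = 1/6937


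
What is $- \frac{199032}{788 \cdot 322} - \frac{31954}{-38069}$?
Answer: $\frac{66366367}{1207434473} \approx 0.054965$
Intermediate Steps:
$- \frac{199032}{788 \cdot 322} - \frac{31954}{-38069} = - \frac{199032}{253736} - - \frac{31954}{38069} = \left(-199032\right) \frac{1}{253736} + \frac{31954}{38069} = - \frac{24879}{31717} + \frac{31954}{38069} = \frac{66366367}{1207434473}$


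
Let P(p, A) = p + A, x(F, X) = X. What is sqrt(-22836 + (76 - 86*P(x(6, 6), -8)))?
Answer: 2*I*sqrt(5647) ≈ 150.29*I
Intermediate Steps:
P(p, A) = A + p
sqrt(-22836 + (76 - 86*P(x(6, 6), -8))) = sqrt(-22836 + (76 - 86*(-8 + 6))) = sqrt(-22836 + (76 - 86*(-2))) = sqrt(-22836 + (76 + 172)) = sqrt(-22836 + 248) = sqrt(-22588) = 2*I*sqrt(5647)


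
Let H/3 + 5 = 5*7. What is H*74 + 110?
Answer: 6770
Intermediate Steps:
H = 90 (H = -15 + 3*(5*7) = -15 + 3*35 = -15 + 105 = 90)
H*74 + 110 = 90*74 + 110 = 6660 + 110 = 6770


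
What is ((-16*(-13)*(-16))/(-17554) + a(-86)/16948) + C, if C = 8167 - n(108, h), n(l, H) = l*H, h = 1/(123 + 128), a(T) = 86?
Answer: 152460839041979/18668450798 ≈ 8166.8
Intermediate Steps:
h = 1/251 ≈ 0.0039841
n(l, H) = H*l
C = 2049809/251 (C = 8167 - 108/251 = 2049809/251 ≈ 8166.6)
((-16*(-13)*(-16))/(-17554) + a(-86)/16948) + C = ((-16*(-13)*(-16))/(-17554) + 86/16948) + 2049809/251 = ((208*(-16))*(-1/17554) + 86*(1/16948)) + 2049809/251 = (-3328*(-1/17554) + 43/8474) + 2049809/251 = (1664/8777 + 43/8474) + 2049809/251 = 14478147/74376298 + 2049809/251 = 152460839041979/18668450798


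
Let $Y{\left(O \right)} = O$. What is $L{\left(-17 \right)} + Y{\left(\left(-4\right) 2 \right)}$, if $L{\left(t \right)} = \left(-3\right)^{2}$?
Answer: $1$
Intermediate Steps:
$L{\left(t \right)} = 9$
$L{\left(-17 \right)} + Y{\left(\left(-4\right) 2 \right)} = 9 - 8 = 1$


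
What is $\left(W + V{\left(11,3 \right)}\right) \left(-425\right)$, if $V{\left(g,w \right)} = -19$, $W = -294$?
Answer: $133025$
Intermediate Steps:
$\left(W + V{\left(11,3 \right)}\right) \left(-425\right) = \left(-294 - 19\right) \left(-425\right) = \left(-313\right) \left(-425\right) = 133025$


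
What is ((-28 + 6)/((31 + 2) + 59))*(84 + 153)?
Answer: -2607/46 ≈ -56.674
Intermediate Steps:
((-28 + 6)/((31 + 2) + 59))*(84 + 153) = -22/(33 + 59)*237 = -22/92*237 = -22*1/92*237 = -11/46*237 = -2607/46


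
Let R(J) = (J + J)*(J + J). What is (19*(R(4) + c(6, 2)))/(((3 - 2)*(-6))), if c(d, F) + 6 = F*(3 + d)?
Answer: -722/3 ≈ -240.67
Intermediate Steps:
c(d, F) = -6 + F*(3 + d)
R(J) = 4*J**2 (R(J) = (2*J)*(2*J) = 4*J**2)
(19*(R(4) + c(6, 2)))/(((3 - 2)*(-6))) = (19*(4*4**2 + (-6 + 3*2 + 2*6)))/(((3 - 2)*(-6))) = (19*(4*16 + (-6 + 6 + 12)))/((1*(-6))) = (19*(64 + 12))/(-6) = (19*76)*(-1/6) = 1444*(-1/6) = -722/3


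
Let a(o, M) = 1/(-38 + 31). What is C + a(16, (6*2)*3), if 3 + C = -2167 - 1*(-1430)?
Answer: -5181/7 ≈ -740.14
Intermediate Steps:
a(o, M) = -1/7 (a(o, M) = 1/(-7) = -1/7)
C = -740 (C = -3 + (-2167 - 1*(-1430)) = -3 + (-2167 + 1430) = -3 - 737 = -740)
C + a(16, (6*2)*3) = -740 - 1/7 = -5181/7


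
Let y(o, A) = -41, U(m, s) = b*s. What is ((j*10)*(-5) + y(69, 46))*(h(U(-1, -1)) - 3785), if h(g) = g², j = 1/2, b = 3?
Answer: 249216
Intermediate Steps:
U(m, s) = 3*s
j = ½ (j = 1*(½) = ½ ≈ 0.50000)
((j*10)*(-5) + y(69, 46))*(h(U(-1, -1)) - 3785) = (((½)*10)*(-5) - 41)*((3*(-1))² - 3785) = (5*(-5) - 41)*((-3)² - 3785) = (-25 - 41)*(9 - 3785) = -66*(-3776) = 249216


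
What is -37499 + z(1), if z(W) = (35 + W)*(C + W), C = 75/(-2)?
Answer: -38813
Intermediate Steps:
C = -75/2 (C = 75*(-½) = -75/2 ≈ -37.500)
z(W) = (35 + W)*(-75/2 + W)
-37499 + z(1) = -37499 + (-2625/2 + 1² - 5/2*1) = -37499 + (-2625/2 + 1 - 5/2) = -37499 - 1314 = -38813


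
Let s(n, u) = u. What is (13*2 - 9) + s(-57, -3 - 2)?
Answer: 12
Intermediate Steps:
(13*2 - 9) + s(-57, -3 - 2) = (13*2 - 9) + (-3 - 2) = (26 - 9) - 5 = 17 - 5 = 12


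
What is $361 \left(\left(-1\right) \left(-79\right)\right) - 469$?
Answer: $28050$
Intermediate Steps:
$361 \left(\left(-1\right) \left(-79\right)\right) - 469 = 361 \cdot 79 - 469 = 28519 - 469 = 28050$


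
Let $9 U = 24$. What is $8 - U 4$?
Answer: $- \frac{8}{3} \approx -2.6667$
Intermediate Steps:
$U = \frac{8}{3}$ ($U = \frac{1}{9} \cdot 24 = \frac{8}{3} \approx 2.6667$)
$8 - U 4 = 8 - \frac{8}{3} \cdot 4 = 8 - \frac{32}{3} = - \frac{8}{3}$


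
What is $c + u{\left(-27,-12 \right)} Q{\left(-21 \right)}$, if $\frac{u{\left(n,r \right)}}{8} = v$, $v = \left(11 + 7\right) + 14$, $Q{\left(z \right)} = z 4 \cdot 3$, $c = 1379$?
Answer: $-63133$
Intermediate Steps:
$Q{\left(z \right)} = 12 z$ ($Q{\left(z \right)} = 4 z 3 = 12 z$)
$v = 32$ ($v = 18 + 14 = 32$)
$u{\left(n,r \right)} = 256$ ($u{\left(n,r \right)} = 8 \cdot 32 = 256$)
$c + u{\left(-27,-12 \right)} Q{\left(-21 \right)} = 1379 + 256 \cdot 12 \left(-21\right) = 1379 + 256 \left(-252\right) = 1379 - 64512 = -63133$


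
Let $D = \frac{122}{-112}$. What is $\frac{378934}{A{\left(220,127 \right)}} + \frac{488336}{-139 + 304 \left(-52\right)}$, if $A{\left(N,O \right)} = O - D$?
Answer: $\frac{334897353760}{114387831} \approx 2927.7$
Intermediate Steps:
$D = - \frac{61}{56}$ ($D = 122 \left(- \frac{1}{112}\right) = - \frac{61}{56} \approx -1.0893$)
$A{\left(N,O \right)} = \frac{61}{56} + O$ ($A{\left(N,O \right)} = O - - \frac{61}{56} = O + \frac{61}{56} = \frac{61}{56} + O$)
$\frac{378934}{A{\left(220,127 \right)}} + \frac{488336}{-139 + 304 \left(-52\right)} = \frac{378934}{\frac{61}{56} + 127} + \frac{488336}{-139 + 304 \left(-52\right)} = \frac{378934}{\frac{7173}{56}} + \frac{488336}{-139 - 15808} = 378934 \cdot \frac{56}{7173} + \frac{488336}{-15947} = \frac{21220304}{7173} + 488336 \left(- \frac{1}{15947}\right) = \frac{21220304}{7173} - \frac{488336}{15947} = \frac{334897353760}{114387831}$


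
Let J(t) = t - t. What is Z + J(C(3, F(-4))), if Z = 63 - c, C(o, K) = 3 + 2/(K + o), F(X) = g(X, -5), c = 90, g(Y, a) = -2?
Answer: -27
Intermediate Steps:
F(X) = -2
J(t) = 0
Z = -27 (Z = 63 - 1*90 = 63 - 90 = -27)
Z + J(C(3, F(-4))) = -27 + 0 = -27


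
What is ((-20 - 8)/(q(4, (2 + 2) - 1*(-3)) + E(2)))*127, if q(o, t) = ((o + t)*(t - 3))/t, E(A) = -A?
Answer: -12446/15 ≈ -829.73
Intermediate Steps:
q(o, t) = (-3 + t)*(o + t)/t (q(o, t) = ((o + t)*(-3 + t))/t = ((-3 + t)*(o + t))/t = (-3 + t)*(o + t)/t)
((-20 - 8)/(q(4, (2 + 2) - 1*(-3)) + E(2)))*127 = ((-20 - 8)/((-3 + 4 + ((2 + 2) - 1*(-3)) - 3*4/((2 + 2) - 1*(-3))) - 1*2))*127 = -28/((-3 + 4 + (4 + 3) - 3*4/(4 + 3)) - 2)*127 = -28/((-3 + 4 + 7 - 3*4/7) - 2)*127 = -28/((-3 + 4 + 7 - 3*4*⅐) - 2)*127 = -28/((-3 + 4 + 7 - 12/7) - 2)*127 = -28/(44/7 - 2)*127 = -28/30/7*127 = -28*7/30*127 = -98/15*127 = -12446/15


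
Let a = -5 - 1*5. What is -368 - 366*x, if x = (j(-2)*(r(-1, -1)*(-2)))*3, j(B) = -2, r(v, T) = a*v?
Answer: -44288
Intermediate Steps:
a = -10 (a = -5 - 5 = -10)
r(v, T) = -10*v
x = 120 (x = -2*(-10*(-1))*(-2)*3 = -20*(-2)*3 = -2*(-20)*3 = 40*3 = 120)
-368 - 366*x = -368 - 366*120 = -368 - 43920 = -44288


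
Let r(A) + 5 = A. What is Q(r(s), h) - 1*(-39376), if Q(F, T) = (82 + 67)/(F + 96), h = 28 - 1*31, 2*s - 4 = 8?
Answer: 3819621/97 ≈ 39378.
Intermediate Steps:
s = 6 (s = 2 + (½)*8 = 2 + 4 = 6)
r(A) = -5 + A
h = -3 (h = 28 - 31 = -3)
Q(F, T) = 149/(96 + F)
Q(r(s), h) - 1*(-39376) = 149/(96 + (-5 + 6)) - 1*(-39376) = 149/(96 + 1) + 39376 = 149/97 + 39376 = 3819621/97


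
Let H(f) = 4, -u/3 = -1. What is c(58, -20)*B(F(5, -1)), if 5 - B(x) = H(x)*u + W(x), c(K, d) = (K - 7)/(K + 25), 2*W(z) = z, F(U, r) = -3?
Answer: -561/166 ≈ -3.3795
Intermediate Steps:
u = 3 (u = -3*(-1) = 3)
W(z) = z/2
c(K, d) = (-7 + K)/(25 + K)
B(x) = -7 - x/2 (B(x) = 5 - (4*3 + x/2) = 5 - (12 + x/2) = 5 + (-12 - x/2) = -7 - x/2)
c(58, -20)*B(F(5, -1)) = ((-7 + 58)/(25 + 58))*(-7 - ½*(-3)) = (51/83)*(-7 + 3/2) = ((1/83)*51)*(-11/2) = (51/83)*(-11/2) = -561/166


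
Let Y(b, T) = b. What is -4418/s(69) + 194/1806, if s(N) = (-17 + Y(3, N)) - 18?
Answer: 1996279/14448 ≈ 138.17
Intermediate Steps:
s(N) = -32 (s(N) = (-17 + 3) - 18 = -14 - 18 = -32)
-4418/s(69) + 194/1806 = -4418/(-32) + 194/1806 = -4418*(-1/32) + 194*(1/1806) = 2209/16 + 97/903 = 1996279/14448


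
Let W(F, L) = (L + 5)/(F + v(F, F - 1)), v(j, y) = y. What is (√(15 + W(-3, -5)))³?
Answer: 15*√15 ≈ 58.095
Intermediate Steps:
W(F, L) = (5 + L)/(-1 + 2*F) (W(F, L) = (L + 5)/(F + (F - 1)) = (5 + L)/(F + (-1 + F)) = (5 + L)/(-1 + 2*F))
(√(15 + W(-3, -5)))³ = (√(15 + (5 - 5)/(-1 + 2*(-3))))³ = (√(15 + 0/(-1 - 6)))³ = (√(15 + 0/(-7)))³ = (√(15 - ⅐*0))³ = (√(15 + 0))³ = (√15)³ = 15*√15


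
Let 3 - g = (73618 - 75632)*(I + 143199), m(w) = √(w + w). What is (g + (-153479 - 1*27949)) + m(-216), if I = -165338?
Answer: -44769371 + 12*I*√3 ≈ -4.4769e+7 + 20.785*I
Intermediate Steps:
m(w) = √2*√w (m(w) = √(2*w) = √2*√w)
g = -44587943 (g = 3 - (73618 - 75632)*(-165338 + 143199) = 3 - (-2014)*(-22139) = 3 - 1*44587946 = 3 - 44587946 = -44587943)
(g + (-153479 - 1*27949)) + m(-216) = (-44587943 + (-153479 - 1*27949)) + √2*√(-216) = (-44587943 + (-153479 - 27949)) + √2*(6*I*√6) = (-44587943 - 181428) + 12*I*√3 = -44769371 + 12*I*√3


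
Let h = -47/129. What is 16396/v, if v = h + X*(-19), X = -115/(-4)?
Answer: -8460336/282053 ≈ -29.996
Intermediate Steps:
X = 115/4 (X = -115*(-¼) = 115/4 ≈ 28.750)
h = -47/129 (h = -47*1/129 = -47/129 ≈ -0.36434)
v = -282053/516 (v = -47/129 + (115/4)*(-19) = -47/129 - 2185/4 = -282053/516 ≈ -546.61)
16396/v = 16396/(-282053/516) = 16396*(-516/282053) = -8460336/282053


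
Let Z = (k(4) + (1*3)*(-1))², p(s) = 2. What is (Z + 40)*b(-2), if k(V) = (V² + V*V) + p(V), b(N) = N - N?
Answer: 0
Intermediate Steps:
b(N) = 0
k(V) = 2 + 2*V² (k(V) = (V² + V*V) + 2 = (V² + V²) + 2 = 2*V² + 2 = 2 + 2*V²)
Z = 961 (Z = ((2 + 2*4²) + (1*3)*(-1))² = ((2 + 2*16) + 3*(-1))² = ((2 + 32) - 3)² = (34 - 3)² = 31² = 961)
(Z + 40)*b(-2) = (961 + 40)*0 = 1001*0 = 0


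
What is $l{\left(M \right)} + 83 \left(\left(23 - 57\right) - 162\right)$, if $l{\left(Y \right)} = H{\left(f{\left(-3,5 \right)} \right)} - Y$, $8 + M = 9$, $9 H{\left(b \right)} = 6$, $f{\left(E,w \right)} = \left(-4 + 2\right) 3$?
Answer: $- \frac{48805}{3} \approx -16268.0$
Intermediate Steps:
$f{\left(E,w \right)} = -6$ ($f{\left(E,w \right)} = \left(-2\right) 3 = -6$)
$H{\left(b \right)} = \frac{2}{3}$ ($H{\left(b \right)} = \frac{1}{9} \cdot 6 = \frac{2}{3}$)
$M = 1$ ($M = -8 + 9 = 1$)
$l{\left(Y \right)} = \frac{2}{3} - Y$
$l{\left(M \right)} + 83 \left(\left(23 - 57\right) - 162\right) = \left(\frac{2}{3} - 1\right) + 83 \left(\left(23 - 57\right) - 162\right) = \left(\frac{2}{3} - 1\right) + 83 \left(-34 - 162\right) = - \frac{1}{3} + 83 \left(-196\right) = - \frac{1}{3} - 16268 = - \frac{48805}{3}$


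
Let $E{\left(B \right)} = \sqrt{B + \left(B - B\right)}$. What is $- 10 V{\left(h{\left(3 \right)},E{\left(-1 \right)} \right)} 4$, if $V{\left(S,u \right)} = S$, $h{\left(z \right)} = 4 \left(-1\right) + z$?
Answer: $40$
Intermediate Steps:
$h{\left(z \right)} = -4 + z$
$E{\left(B \right)} = \sqrt{B}$ ($E{\left(B \right)} = \sqrt{B + 0} = \sqrt{B}$)
$- 10 V{\left(h{\left(3 \right)},E{\left(-1 \right)} \right)} 4 = - 10 \left(-4 + 3\right) 4 = \left(-10\right) \left(-1\right) 4 = 10 \cdot 4 = 40$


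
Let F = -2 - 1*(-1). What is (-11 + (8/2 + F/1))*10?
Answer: -80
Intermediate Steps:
F = -1 (F = -2 + 1 = -1)
(-11 + (8/2 + F/1))*10 = (-11 + (8/2 - 1/1))*10 = (-11 + (8*(1/2) - 1*1))*10 = (-11 + (4 - 1))*10 = (-11 + 3)*10 = -8*10 = -80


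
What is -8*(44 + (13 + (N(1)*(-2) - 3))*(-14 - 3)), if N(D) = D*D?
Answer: 736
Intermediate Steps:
N(D) = D**2
-8*(44 + (13 + (N(1)*(-2) - 3))*(-14 - 3)) = -8*(44 + (13 + (1**2*(-2) - 3))*(-14 - 3)) = -8*(44 + (13 + (1*(-2) - 3))*(-17)) = -8*(44 + (13 + (-2 - 3))*(-17)) = -8*(44 + (13 - 5)*(-17)) = -8*(44 + 8*(-17)) = -8*(44 - 136) = -8*(-92) = 736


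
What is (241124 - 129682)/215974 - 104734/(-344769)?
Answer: 30520783907/37230570003 ≈ 0.81978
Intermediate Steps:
(241124 - 129682)/215974 - 104734/(-344769) = 111442*(1/215974) - 104734*(-1/344769) = 55721/107987 + 104734/344769 = 30520783907/37230570003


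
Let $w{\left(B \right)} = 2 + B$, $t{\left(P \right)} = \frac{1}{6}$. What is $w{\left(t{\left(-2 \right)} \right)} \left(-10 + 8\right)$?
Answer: $- \frac{13}{3} \approx -4.3333$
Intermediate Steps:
$t{\left(P \right)} = \frac{1}{6}$
$w{\left(t{\left(-2 \right)} \right)} \left(-10 + 8\right) = \left(2 + \frac{1}{6}\right) \left(-10 + 8\right) = \frac{13}{6} \left(-2\right) = - \frac{13}{3}$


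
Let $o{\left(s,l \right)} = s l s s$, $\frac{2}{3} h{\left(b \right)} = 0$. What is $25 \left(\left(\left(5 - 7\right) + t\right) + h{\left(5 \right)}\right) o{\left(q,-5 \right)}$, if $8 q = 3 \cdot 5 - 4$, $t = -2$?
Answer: $\frac{166375}{128} \approx 1299.8$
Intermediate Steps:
$h{\left(b \right)} = 0$ ($h{\left(b \right)} = \frac{3}{2} \cdot 0 = 0$)
$q = \frac{11}{8}$ ($q = \frac{3 \cdot 5 - 4}{8} = \frac{15 - 4}{8} = \frac{1}{8} \cdot 11 = \frac{11}{8} \approx 1.375$)
$o{\left(s,l \right)} = l s^{3}$ ($o{\left(s,l \right)} = l s^{2} s = l s^{3}$)
$25 \left(\left(\left(5 - 7\right) + t\right) + h{\left(5 \right)}\right) o{\left(q,-5 \right)} = 25 \left(\left(\left(5 - 7\right) - 2\right) + 0\right) \left(- 5 \left(\frac{11}{8}\right)^{3}\right) = 25 \left(\left(-2 - 2\right) + 0\right) \left(\left(-5\right) \frac{1331}{512}\right) = 25 \left(-4 + 0\right) \left(- \frac{6655}{512}\right) = 25 \left(-4\right) \left(- \frac{6655}{512}\right) = \left(-100\right) \left(- \frac{6655}{512}\right) = \frac{166375}{128}$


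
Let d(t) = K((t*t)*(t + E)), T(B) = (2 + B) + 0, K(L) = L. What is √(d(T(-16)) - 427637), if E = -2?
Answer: I*√430773 ≈ 656.33*I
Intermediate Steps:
T(B) = 2 + B
d(t) = t²*(-2 + t) (d(t) = (t*t)*(t - 2) = t²*(-2 + t))
√(d(T(-16)) - 427637) = √((2 - 16)²*(-2 + (2 - 16)) - 427637) = √((-14)²*(-2 - 14) - 427637) = √(196*(-16) - 427637) = √(-3136 - 427637) = √(-430773) = I*√430773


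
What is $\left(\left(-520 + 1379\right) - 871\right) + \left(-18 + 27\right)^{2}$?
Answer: $69$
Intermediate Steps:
$\left(\left(-520 + 1379\right) - 871\right) + \left(-18 + 27\right)^{2} = \left(859 - 871\right) + 9^{2} = -12 + 81 = 69$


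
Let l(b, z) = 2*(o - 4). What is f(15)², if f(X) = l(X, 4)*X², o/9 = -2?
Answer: 98010000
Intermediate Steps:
o = -18 (o = 9*(-2) = -18)
l(b, z) = -44 (l(b, z) = 2*(-18 - 4) = 2*(-22) = -44)
f(X) = -44*X²
f(15)² = (-44*15²)² = (-44*225)² = (-9900)² = 98010000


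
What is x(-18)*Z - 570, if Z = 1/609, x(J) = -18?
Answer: -115716/203 ≈ -570.03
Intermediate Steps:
Z = 1/609 ≈ 0.0016420
x(-18)*Z - 570 = -18*1/609 - 570 = -6/203 - 570 = -115716/203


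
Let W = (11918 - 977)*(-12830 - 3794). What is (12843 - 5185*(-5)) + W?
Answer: -181844416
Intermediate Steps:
W = -181883184 (W = 10941*(-16624) = -181883184)
(12843 - 5185*(-5)) + W = (12843 - 5185*(-5)) - 181883184 = (12843 + 25925) - 181883184 = 38768 - 181883184 = -181844416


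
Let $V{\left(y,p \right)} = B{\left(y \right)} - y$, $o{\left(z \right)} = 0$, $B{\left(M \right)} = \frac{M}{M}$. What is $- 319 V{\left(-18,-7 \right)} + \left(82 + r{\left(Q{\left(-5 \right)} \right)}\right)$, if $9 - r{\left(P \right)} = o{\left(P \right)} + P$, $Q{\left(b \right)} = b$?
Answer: $-5965$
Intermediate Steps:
$B{\left(M \right)} = 1$
$V{\left(y,p \right)} = 1 - y$
$r{\left(P \right)} = 9 - P$ ($r{\left(P \right)} = 9 - \left(0 + P\right) = 9 - P$)
$- 319 V{\left(-18,-7 \right)} + \left(82 + r{\left(Q{\left(-5 \right)} \right)}\right) = - 319 \left(1 - -18\right) + \left(82 + \left(9 - -5\right)\right) = - 319 \left(1 + 18\right) + \left(82 + \left(9 + 5\right)\right) = \left(-319\right) 19 + \left(82 + 14\right) = -6061 + 96 = -5965$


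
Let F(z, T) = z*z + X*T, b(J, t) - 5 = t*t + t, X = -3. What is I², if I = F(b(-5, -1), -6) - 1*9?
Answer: 1156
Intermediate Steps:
b(J, t) = 5 + t + t² (b(J, t) = 5 + (t*t + t) = 5 + (t² + t) = 5 + (t + t²) = 5 + t + t²)
F(z, T) = z² - 3*T (F(z, T) = z*z - 3*T = z² - 3*T)
I = 34 (I = ((5 - 1 + (-1)²)² - 3*(-6)) - 1*9 = ((5 - 1 + 1)² + 18) - 9 = (5² + 18) - 9 = (25 + 18) - 9 = 43 - 9 = 34)
I² = 34² = 1156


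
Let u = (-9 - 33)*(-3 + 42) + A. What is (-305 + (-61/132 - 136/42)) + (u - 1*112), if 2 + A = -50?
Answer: -1950287/924 ≈ -2110.7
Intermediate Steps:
A = -52 (A = -2 - 50 = -52)
u = -1690 (u = (-9 - 33)*(-3 + 42) - 52 = -42*39 - 52 = -1638 - 52 = -1690)
(-305 + (-61/132 - 136/42)) + (u - 1*112) = (-305 + (-61/132 - 136/42)) + (-1690 - 1*112) = (-305 + (-61*1/132 - 136*1/42)) + (-1690 - 112) = (-305 + (-61/132 - 68/21)) - 1802 = (-305 - 3419/924) - 1802 = -285239/924 - 1802 = -1950287/924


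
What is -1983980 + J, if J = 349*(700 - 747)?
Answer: -2000383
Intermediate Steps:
J = -16403 (J = 349*(-47) = -16403)
-1983980 + J = -1983980 - 16403 = -2000383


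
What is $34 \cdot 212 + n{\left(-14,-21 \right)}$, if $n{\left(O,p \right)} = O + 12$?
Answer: $7206$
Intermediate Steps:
$n{\left(O,p \right)} = 12 + O$
$34 \cdot 212 + n{\left(-14,-21 \right)} = 34 \cdot 212 + \left(12 - 14\right) = 7208 - 2 = 7206$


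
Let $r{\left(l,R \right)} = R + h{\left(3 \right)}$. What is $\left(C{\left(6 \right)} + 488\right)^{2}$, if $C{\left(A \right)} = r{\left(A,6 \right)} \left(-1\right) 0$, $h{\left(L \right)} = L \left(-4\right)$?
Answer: $238144$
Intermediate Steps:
$h{\left(L \right)} = - 4 L$
$r{\left(l,R \right)} = -12 + R$ ($r{\left(l,R \right)} = R - 12 = -12 + R$)
$C{\left(A \right)} = 0$ ($C{\left(A \right)} = \left(-12 + 6\right) \left(-1\right) 0 = \left(-6\right) \left(-1\right) 0 = 6 \cdot 0 = 0$)
$\left(C{\left(6 \right)} + 488\right)^{2} = \left(0 + 488\right)^{2} = 488^{2} = 238144$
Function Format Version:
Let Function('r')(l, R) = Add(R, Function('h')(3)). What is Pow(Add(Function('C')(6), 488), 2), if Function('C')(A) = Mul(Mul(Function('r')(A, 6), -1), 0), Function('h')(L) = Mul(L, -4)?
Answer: 238144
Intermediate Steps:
Function('h')(L) = Mul(-4, L)
Function('r')(l, R) = Add(-12, R) (Function('r')(l, R) = Add(R, Mul(-4, 3)) = Add(R, -12) = Add(-12, R))
Function('C')(A) = 0 (Function('C')(A) = Mul(Mul(Add(-12, 6), -1), 0) = Mul(Mul(-6, -1), 0) = Mul(6, 0) = 0)
Pow(Add(Function('C')(6), 488), 2) = Pow(Add(0, 488), 2) = Pow(488, 2) = 238144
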